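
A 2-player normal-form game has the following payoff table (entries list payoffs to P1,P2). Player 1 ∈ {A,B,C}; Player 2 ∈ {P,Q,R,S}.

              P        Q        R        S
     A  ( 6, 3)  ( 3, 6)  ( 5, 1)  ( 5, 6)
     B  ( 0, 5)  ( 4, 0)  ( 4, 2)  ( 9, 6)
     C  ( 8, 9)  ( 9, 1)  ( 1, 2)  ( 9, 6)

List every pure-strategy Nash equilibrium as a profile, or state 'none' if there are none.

NE set: (B,S), (C,P)

(A,P): not NE [P1→C gives 8>6; P2→S gives 6>3]
(A,Q): not NE [P1→C gives 9>3]
(A,R): not NE [P2→S gives 6>1]
(A,S): not NE [P1→C gives 9>5]
(B,P): not NE [P1→C gives 8>0; P2→S gives 6>5]
(B,Q): not NE [P1→C gives 9>4; P2→S gives 6>0]
(B,R): not NE [P1→A gives 5>4; P2→S gives 6>2]
(B,S): NE
(C,P): NE
(C,Q): not NE [P2→P gives 9>1]
(C,R): not NE [P1→A gives 5>1; P2→P gives 9>2]
(C,S): not NE [P2→P gives 9>6]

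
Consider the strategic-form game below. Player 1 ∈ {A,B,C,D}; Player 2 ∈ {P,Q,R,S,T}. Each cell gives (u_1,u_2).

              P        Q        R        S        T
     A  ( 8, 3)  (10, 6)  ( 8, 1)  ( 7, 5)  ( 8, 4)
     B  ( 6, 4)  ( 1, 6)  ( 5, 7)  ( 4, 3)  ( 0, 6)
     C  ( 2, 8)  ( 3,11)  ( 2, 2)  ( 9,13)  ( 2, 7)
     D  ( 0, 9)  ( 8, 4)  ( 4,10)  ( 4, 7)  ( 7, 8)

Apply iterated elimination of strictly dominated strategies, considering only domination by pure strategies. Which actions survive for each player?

Remaining: P1:{A,C} P2:{Q,S}

P1 drop B (A beats it: P:8>6 Q:10>1 R:8>5 S:7>4 T:8>0)
P1 drop D (A beats it: P:8>0 Q:10>8 R:8>4 S:7>4 T:8>7)
P2 drop P (Q beats it: A:6>3 C:11>8)
P2 drop R (Q beats it: A:6>1 C:11>2)
P2 drop T (Q beats it: A:6>4 C:11>7)
P1→{A,C} P2→{Q,S}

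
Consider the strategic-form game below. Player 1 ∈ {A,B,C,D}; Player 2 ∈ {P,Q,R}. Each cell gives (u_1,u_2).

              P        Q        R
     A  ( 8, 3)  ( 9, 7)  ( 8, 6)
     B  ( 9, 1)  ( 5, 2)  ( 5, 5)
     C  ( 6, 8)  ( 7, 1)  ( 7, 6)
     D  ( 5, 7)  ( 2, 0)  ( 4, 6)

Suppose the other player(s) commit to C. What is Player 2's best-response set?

u_2(P vs C) = 8
u_2(Q vs C) = 1
u_2(R vs C) = 6
max payoff 8 at {P}

argmax u_2 = {P}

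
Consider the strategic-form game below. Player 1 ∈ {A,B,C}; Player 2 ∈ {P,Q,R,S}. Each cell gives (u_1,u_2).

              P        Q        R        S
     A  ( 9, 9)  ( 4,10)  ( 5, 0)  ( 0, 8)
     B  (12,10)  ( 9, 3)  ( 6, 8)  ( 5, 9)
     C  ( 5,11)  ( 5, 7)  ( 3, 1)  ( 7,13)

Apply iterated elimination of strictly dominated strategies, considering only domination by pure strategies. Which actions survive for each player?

Survivors P1:{B,C} P2:{P,S}

P1 drop A (B beats it: P:12>9 Q:9>4 R:6>5 S:5>0)
P2 drop Q (P beats it: B:10>3 C:11>7)
P2 drop R (P beats it: B:10>8 C:11>1)
P1→{B,C} P2→{P,S}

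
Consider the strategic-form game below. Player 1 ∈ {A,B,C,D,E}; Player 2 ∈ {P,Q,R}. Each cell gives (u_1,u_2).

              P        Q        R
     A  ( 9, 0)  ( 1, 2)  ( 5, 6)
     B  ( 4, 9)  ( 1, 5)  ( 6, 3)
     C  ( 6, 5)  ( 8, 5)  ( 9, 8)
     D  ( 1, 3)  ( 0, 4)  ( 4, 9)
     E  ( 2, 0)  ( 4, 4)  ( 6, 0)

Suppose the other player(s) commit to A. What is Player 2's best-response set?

u_2(P vs A) = 0
u_2(Q vs A) = 2
u_2(R vs A) = 6
max payoff 6 at {R}

argmax u_2 = {R}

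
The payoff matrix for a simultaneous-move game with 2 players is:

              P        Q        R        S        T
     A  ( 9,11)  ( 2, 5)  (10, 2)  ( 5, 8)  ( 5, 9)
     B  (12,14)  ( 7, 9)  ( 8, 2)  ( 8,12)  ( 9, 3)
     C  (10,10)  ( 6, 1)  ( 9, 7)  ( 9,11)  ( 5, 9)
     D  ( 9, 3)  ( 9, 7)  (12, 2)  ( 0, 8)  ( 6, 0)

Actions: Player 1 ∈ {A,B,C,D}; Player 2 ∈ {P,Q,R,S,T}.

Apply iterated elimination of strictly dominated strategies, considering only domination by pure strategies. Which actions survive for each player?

P2 drop Q (S beats it: A:8>5 B:12>9 C:11>1 D:8>7)
P2 drop R (P beats it: A:11>2 B:14>2 C:10>7 D:3>2)
P1 drop A (B beats it: P:12>9 S:8>5 T:9>5)
P1 drop D (B beats it: P:12>9 S:8>0 T:9>6)
P2 drop T (P beats it: B:14>3 C:10>9)
P1→{B,C} P2→{P,S}

Remaining: P1:{B,C} P2:{P,S}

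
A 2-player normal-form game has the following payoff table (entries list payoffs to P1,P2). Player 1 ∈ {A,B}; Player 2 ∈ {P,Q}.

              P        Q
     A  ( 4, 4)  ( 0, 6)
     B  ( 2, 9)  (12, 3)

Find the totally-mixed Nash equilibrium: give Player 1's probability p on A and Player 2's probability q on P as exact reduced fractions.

P1 indiff ⇒ q·4+(1-q)·0 = q·2+(1-q)·12 ⇒ q(2) = (1-q)(12) ⇒ q = 6/7
P2 indiff ⇒ p·4+(1-p)·9 = p·6+(1-p)·3 ⇒ p(-2) = (1-p)(-6) ⇒ p = 3/4

(p,q) = (3/4, 6/7)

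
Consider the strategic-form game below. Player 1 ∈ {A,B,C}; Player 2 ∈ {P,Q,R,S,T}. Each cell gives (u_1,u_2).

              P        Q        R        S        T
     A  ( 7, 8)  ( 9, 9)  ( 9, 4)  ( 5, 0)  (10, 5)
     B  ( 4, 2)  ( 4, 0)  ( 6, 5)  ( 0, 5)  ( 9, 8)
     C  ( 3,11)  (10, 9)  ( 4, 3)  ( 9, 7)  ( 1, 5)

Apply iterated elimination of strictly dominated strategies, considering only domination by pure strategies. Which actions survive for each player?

Survivors P1:{A,C} P2:{P,Q}

P1 drop B (A beats it: P:7>4 Q:9>4 R:9>6 S:5>0 T:10>9)
P2 drop R (P beats it: A:8>4 C:11>3)
P2 drop S (P beats it: A:8>0 C:11>7)
P2 drop T (P beats it: A:8>5 C:11>5)
P1→{A,C} P2→{P,Q}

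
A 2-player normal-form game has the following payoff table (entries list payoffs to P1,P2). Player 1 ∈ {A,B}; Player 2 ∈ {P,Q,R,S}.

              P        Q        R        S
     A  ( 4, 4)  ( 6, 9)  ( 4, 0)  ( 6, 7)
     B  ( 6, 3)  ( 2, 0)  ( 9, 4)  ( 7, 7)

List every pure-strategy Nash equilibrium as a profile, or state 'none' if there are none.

(A,P): not NE [P1→B gives 6>4; P2→Q gives 9>4]
(A,Q): NE
(A,R): not NE [P1→B gives 9>4; P2→Q gives 9>0]
(A,S): not NE [P1→B gives 7>6; P2→Q gives 9>7]
(B,P): not NE [P2→S gives 7>3]
(B,Q): not NE [P1→A gives 6>2; P2→S gives 7>0]
(B,R): not NE [P2→S gives 7>4]
(B,S): NE

NE set: (A,Q), (B,S)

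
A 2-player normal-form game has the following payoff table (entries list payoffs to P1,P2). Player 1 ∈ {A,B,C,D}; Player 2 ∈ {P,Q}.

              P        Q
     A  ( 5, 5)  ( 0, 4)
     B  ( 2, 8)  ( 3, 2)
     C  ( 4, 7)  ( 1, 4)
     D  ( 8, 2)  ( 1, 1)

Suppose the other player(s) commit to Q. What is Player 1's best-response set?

u_1(A vs Q) = 0
u_1(B vs Q) = 3
u_1(C vs Q) = 1
u_1(D vs Q) = 1
max payoff 3 at {B}

argmax u_1 = {B}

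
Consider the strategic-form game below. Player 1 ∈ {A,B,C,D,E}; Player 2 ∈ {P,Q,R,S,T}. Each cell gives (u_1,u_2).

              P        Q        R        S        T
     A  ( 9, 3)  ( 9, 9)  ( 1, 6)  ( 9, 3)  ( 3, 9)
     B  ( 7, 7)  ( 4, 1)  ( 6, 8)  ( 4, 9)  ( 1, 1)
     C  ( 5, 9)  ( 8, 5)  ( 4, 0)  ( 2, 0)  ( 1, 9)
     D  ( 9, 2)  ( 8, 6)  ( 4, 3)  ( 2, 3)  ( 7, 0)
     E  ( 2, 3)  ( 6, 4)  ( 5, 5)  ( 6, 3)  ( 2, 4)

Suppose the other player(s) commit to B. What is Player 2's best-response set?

argmax u_2 = {S}

u_2(P vs B) = 7
u_2(Q vs B) = 1
u_2(R vs B) = 8
u_2(S vs B) = 9
u_2(T vs B) = 1
max payoff 9 at {S}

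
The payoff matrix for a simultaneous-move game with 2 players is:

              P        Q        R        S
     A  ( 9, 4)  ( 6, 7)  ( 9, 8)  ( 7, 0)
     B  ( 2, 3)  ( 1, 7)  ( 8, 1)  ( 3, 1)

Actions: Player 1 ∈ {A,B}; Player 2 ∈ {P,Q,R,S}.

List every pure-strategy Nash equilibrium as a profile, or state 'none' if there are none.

PSNE = {(A,R)}

(A,P): not NE [P2→R gives 8>4]
(A,Q): not NE [P2→R gives 8>7]
(A,R): NE
(A,S): not NE [P2→R gives 8>0]
(B,P): not NE [P1→A gives 9>2; P2→Q gives 7>3]
(B,Q): not NE [P1→A gives 6>1]
(B,R): not NE [P1→A gives 9>8; P2→Q gives 7>1]
(B,S): not NE [P1→A gives 7>3; P2→Q gives 7>1]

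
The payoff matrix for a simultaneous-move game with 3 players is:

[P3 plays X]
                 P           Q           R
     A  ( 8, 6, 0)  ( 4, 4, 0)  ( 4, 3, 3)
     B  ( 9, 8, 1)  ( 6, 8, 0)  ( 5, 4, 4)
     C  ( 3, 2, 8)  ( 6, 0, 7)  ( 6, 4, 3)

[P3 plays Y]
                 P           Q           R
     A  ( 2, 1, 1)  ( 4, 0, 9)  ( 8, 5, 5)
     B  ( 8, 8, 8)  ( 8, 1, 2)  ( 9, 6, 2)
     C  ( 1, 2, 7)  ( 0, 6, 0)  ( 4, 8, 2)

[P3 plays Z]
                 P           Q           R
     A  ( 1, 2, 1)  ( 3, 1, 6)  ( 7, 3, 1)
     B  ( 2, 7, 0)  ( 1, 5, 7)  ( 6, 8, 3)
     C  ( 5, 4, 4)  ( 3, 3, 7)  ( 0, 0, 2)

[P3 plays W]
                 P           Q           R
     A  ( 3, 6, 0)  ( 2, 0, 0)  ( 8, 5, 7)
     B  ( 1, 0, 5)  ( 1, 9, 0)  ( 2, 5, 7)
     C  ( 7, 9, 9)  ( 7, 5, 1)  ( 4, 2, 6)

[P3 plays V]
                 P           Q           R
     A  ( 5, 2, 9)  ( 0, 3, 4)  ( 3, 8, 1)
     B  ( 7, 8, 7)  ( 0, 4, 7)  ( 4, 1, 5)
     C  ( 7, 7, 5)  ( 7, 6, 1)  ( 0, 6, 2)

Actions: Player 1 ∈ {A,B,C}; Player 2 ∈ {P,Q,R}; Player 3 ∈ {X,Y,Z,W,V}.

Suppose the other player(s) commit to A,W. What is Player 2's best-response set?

P2 best: {P}

u_2(P vs A,W) = 6
u_2(Q vs A,W) = 0
u_2(R vs A,W) = 5
max payoff 6 at {P}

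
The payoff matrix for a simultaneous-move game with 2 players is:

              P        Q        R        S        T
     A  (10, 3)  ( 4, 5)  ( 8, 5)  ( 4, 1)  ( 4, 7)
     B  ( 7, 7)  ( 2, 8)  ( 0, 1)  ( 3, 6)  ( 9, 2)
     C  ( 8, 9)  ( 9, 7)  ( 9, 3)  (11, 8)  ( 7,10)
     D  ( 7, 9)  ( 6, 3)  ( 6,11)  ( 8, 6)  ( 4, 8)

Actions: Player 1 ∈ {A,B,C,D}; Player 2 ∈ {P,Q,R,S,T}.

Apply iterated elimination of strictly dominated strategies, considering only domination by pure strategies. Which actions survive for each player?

P1 drop D (C beats it: P:8>7 Q:9>6 R:9>6 S:11>8 T:7>4)
P2 drop R (T beats it: A:7>5 B:2>1 C:10>3)
P2 drop S (P beats it: A:3>1 B:7>6 C:9>8)
P1→{A,B,C} P2→{P,Q,T}

Survivors P1:{A,B,C} P2:{P,Q,T}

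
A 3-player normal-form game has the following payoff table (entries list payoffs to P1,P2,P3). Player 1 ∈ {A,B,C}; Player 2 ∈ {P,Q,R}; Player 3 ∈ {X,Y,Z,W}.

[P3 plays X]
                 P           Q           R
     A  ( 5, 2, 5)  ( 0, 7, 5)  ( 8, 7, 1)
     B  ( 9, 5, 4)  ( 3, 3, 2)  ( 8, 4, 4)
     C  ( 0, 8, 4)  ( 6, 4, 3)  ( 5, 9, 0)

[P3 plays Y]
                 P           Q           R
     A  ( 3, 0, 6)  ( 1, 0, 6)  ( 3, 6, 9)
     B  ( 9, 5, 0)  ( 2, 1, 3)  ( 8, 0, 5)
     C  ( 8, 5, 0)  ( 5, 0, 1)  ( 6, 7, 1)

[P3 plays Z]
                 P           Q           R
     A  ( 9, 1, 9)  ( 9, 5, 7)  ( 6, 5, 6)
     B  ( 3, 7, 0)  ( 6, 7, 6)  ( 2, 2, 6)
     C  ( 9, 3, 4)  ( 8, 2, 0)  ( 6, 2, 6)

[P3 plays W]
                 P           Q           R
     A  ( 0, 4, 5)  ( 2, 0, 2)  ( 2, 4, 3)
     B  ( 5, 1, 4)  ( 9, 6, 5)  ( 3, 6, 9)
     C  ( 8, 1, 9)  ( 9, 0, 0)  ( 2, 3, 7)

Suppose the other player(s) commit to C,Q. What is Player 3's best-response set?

u_3(X vs C,Q) = 3
u_3(Y vs C,Q) = 1
u_3(Z vs C,Q) = 0
u_3(W vs C,Q) = 0
max payoff 3 at {X}

BR_3 = {X}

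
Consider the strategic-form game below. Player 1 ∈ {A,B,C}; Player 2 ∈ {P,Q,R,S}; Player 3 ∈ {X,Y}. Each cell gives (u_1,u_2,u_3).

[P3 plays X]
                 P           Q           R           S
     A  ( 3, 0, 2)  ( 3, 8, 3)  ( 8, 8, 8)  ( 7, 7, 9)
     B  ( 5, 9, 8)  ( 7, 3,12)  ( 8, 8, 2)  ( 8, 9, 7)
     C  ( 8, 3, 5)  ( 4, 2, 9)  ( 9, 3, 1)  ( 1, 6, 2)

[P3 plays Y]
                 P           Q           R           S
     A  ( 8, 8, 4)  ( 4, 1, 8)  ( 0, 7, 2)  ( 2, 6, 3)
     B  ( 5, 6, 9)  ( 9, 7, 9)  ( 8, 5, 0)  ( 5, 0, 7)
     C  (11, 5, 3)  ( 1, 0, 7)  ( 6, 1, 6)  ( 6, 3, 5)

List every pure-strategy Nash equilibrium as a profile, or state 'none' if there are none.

(A,P,X): not NE [P1→C gives 8>3; P2→R gives 8>0; P3→Y gives 4>2]
(A,P,Y): not NE [P1→C gives 11>8]
(A,Q,X): not NE [P1→B gives 7>3; P3→Y gives 8>3]
(A,Q,Y): not NE [P1→B gives 9>4; P2→P gives 8>1]
(A,R,X): not NE [P1→C gives 9>8]
(A,R,Y): not NE [P1→B gives 8>0; P2→P gives 8>7; P3→X gives 8>2]
(A,S,X): not NE [P1→B gives 8>7; P2→R gives 8>7]
(A,S,Y): not NE [P1→C gives 6>2; P2→P gives 8>6; P3→X gives 9>3]
(B,P,X): not NE [P1→C gives 8>5; P3→Y gives 9>8]
(B,P,Y): not NE [P1→C gives 11>5; P2→Q gives 7>6]
(B,Q,X): not NE [P2→S gives 9>3]
(B,Q,Y): not NE [P3→X gives 12>9]
(B,R,X): not NE [P1→C gives 9>8; P2→S gives 9>8]
(B,R,Y): not NE [P2→Q gives 7>5; P3→X gives 2>0]
(B,S,X): NE
(B,S,Y): not NE [P1→C gives 6>5; P2→Q gives 7>0]
(C,P,X): not NE [P2→S gives 6>3]
(C,P,Y): not NE [P3→X gives 5>3]
(C,Q,X): not NE [P1→B gives 7>4; P2→S gives 6>2]
(C,Q,Y): not NE [P1→B gives 9>1; P2→P gives 5>0; P3→X gives 9>7]
(C,R,X): not NE [P2→S gives 6>3; P3→Y gives 6>1]
(C,R,Y): not NE [P1→B gives 8>6; P2→P gives 5>1]
(C,S,X): not NE [P1→B gives 8>1; P3→Y gives 5>2]
(C,S,Y): not NE [P2→P gives 5>3]

PSNE = {(B,S,X)}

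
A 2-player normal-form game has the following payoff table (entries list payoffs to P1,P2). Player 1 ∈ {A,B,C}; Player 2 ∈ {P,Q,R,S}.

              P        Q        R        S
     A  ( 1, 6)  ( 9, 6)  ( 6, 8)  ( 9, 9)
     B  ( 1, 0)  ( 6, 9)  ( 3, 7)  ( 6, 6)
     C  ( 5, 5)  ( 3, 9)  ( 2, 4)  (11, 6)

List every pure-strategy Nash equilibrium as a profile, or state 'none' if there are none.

(A,P): not NE [P1→C gives 5>1; P2→S gives 9>6]
(A,Q): not NE [P2→S gives 9>6]
(A,R): not NE [P2→S gives 9>8]
(A,S): not NE [P1→C gives 11>9]
(B,P): not NE [P1→C gives 5>1; P2→Q gives 9>0]
(B,Q): not NE [P1→A gives 9>6]
(B,R): not NE [P1→A gives 6>3; P2→Q gives 9>7]
(B,S): not NE [P1→C gives 11>6; P2→Q gives 9>6]
(C,P): not NE [P2→Q gives 9>5]
(C,Q): not NE [P1→A gives 9>3]
(C,R): not NE [P1→A gives 6>2; P2→Q gives 9>4]
(C,S): not NE [P2→Q gives 9>6]

Equilibria: none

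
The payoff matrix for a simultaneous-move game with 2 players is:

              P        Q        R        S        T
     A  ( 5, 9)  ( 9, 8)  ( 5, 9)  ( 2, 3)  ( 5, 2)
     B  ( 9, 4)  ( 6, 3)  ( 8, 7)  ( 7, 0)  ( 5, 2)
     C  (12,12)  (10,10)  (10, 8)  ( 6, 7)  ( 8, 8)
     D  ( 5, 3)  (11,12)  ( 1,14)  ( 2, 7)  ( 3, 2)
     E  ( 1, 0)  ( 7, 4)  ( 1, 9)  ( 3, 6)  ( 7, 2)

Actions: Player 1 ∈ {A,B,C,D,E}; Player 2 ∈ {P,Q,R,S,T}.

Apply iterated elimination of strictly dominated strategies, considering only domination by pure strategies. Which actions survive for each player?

P1 drop A (C beats it: P:12>5 Q:10>9 R:10>5 S:6>2 T:8>5)
P1 drop E (C beats it: P:12>1 Q:10>7 R:10>1 S:6>3 T:8>7)
P2 drop S (Q beats it: B:3>0 C:10>7 D:12>7)
P1 drop B (C beats it: P:12>9 Q:10>6 R:10>8 T:8>5)
P2 drop T (P beats it: C:12>8 D:3>2)
P1→{C,D} P2→{P,Q,R}

Remaining: P1:{C,D} P2:{P,Q,R}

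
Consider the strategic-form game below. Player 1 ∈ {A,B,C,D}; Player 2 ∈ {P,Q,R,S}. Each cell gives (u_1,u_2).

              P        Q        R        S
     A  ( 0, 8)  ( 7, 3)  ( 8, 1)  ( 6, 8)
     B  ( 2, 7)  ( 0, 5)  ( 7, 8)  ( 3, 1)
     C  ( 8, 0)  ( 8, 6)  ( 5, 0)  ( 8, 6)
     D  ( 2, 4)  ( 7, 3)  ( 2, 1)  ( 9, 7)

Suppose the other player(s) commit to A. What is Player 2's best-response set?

argmax u_2 = {P,S}

u_2(P vs A) = 8
u_2(Q vs A) = 3
u_2(R vs A) = 1
u_2(S vs A) = 8
max payoff 8 at {P,S}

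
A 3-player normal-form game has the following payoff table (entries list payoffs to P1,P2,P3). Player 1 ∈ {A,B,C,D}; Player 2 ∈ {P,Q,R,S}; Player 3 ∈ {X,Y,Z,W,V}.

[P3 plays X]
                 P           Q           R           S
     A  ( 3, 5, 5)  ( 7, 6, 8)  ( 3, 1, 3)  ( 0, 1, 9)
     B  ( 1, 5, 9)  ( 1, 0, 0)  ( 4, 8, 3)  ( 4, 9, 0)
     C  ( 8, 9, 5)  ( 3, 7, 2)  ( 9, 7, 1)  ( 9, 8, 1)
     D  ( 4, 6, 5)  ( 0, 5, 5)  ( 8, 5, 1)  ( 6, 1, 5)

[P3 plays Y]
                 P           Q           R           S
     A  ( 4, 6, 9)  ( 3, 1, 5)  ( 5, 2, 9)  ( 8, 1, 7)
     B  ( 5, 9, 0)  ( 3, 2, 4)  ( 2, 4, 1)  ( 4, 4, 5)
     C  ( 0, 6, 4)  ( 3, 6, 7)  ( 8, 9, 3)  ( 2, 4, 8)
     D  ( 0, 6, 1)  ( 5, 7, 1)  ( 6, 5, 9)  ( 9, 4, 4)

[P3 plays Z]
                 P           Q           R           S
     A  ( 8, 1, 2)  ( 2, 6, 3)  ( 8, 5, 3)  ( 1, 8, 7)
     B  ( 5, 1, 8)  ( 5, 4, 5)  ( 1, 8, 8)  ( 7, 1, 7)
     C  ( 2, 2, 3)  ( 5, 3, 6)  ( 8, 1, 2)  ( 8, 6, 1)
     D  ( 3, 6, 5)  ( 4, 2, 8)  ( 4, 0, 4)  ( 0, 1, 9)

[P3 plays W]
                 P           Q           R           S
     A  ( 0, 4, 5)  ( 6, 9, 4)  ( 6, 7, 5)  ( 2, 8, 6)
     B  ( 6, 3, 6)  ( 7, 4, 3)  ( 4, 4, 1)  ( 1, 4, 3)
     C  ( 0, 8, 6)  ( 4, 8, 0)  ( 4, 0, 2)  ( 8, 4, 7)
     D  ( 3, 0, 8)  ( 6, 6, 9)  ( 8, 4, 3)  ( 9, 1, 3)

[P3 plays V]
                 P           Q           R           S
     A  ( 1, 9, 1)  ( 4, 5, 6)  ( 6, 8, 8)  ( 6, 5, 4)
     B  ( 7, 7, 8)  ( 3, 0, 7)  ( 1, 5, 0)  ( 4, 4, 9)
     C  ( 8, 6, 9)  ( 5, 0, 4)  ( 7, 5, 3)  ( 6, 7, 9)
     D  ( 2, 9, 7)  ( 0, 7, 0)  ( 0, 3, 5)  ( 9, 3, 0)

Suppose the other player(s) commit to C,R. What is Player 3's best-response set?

BR_3 = {Y,V}

u_3(X vs C,R) = 1
u_3(Y vs C,R) = 3
u_3(Z vs C,R) = 2
u_3(W vs C,R) = 2
u_3(V vs C,R) = 3
max payoff 3 at {Y,V}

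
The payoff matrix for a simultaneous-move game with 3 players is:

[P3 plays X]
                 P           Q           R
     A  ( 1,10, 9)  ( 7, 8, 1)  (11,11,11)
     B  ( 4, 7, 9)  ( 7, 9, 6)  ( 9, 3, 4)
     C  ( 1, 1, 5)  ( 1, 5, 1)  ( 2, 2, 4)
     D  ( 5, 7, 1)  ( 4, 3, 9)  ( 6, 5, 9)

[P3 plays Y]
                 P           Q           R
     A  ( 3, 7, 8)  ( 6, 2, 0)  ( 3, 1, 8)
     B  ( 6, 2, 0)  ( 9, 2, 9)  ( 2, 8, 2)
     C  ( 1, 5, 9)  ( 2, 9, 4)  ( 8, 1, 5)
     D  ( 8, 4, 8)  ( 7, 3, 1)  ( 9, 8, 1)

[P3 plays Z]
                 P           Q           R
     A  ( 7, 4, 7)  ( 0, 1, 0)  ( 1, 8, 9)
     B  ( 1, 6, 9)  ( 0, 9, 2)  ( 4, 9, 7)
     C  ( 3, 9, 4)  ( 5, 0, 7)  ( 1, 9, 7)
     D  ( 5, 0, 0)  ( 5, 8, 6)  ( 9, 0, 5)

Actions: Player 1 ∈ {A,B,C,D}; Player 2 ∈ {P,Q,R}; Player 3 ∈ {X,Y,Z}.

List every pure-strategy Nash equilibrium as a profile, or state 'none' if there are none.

(A,P,X): not NE [P1→D gives 5>1; P2→R gives 11>10]
(A,P,Y): not NE [P1→D gives 8>3; P3→X gives 9>8]
(A,P,Z): not NE [P2→R gives 8>4; P3→X gives 9>7]
(A,Q,X): not NE [P2→R gives 11>8]
(A,Q,Y): not NE [P1→B gives 9>6; P2→P gives 7>2; P3→X gives 1>0]
(A,Q,Z): not NE [P1→D gives 5>0; P2→R gives 8>1; P3→X gives 1>0]
(A,R,X): NE
(A,R,Y): not NE [P1→D gives 9>3; P2→P gives 7>1; P3→X gives 11>8]
(A,R,Z): not NE [P1→D gives 9>1; P3→X gives 11>9]
(B,P,X): not NE [P1→D gives 5>4; P2→Q gives 9>7]
(B,P,Y): not NE [P1→D gives 8>6; P2→R gives 8>2; P3→Z gives 9>0]
(B,P,Z): not NE [P1→A gives 7>1; P2→R gives 9>6]
(B,Q,X): not NE [P3→Y gives 9>6]
(B,Q,Y): not NE [P2→R gives 8>2]
(B,Q,Z): not NE [P1→D gives 5>0; P3→Y gives 9>2]
(B,R,X): not NE [P1→A gives 11>9; P2→Q gives 9>3; P3→Z gives 7>4]
(B,R,Y): not NE [P1→D gives 9>2; P3→Z gives 7>2]
(B,R,Z): not NE [P1→D gives 9>4]
(C,P,X): not NE [P1→D gives 5>1; P2→Q gives 5>1; P3→Y gives 9>5]
(C,P,Y): not NE [P1→D gives 8>1; P2→Q gives 9>5]
(C,P,Z): not NE [P1→A gives 7>3; P3→Y gives 9>4]
(C,Q,X): not NE [P1→B gives 7>1; P3→Z gives 7>1]
(C,Q,Y): not NE [P1→B gives 9>2; P3→Z gives 7>4]
(C,Q,Z): not NE [P2→R gives 9>0]
(C,R,X): not NE [P1→A gives 11>2; P2→Q gives 5>2; P3→Z gives 7>4]
(C,R,Y): not NE [P1→D gives 9>8; P2→Q gives 9>1; P3→Z gives 7>5]
(C,R,Z): not NE [P1→D gives 9>1]
(D,P,X): not NE [P3→Y gives 8>1]
(D,P,Y): not NE [P2→R gives 8>4]
(D,P,Z): not NE [P1→A gives 7>5; P2→Q gives 8>0; P3→Y gives 8>0]
(D,Q,X): not NE [P1→B gives 7>4; P2→P gives 7>3]
(D,Q,Y): not NE [P1→B gives 9>7; P2→R gives 8>3; P3→X gives 9>1]
(D,Q,Z): not NE [P3→X gives 9>6]
(D,R,X): not NE [P1→A gives 11>6; P2→P gives 7>5]
(D,R,Y): not NE [P3→X gives 9>1]
(D,R,Z): not NE [P2→Q gives 8>0; P3→X gives 9>5]

Nash profiles: (A,R,X)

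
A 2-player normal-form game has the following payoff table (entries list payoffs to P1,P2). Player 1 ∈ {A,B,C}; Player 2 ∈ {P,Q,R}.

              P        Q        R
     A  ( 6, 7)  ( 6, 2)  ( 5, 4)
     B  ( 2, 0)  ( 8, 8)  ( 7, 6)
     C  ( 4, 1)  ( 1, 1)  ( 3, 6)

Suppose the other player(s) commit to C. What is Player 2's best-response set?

u_2(P vs C) = 1
u_2(Q vs C) = 1
u_2(R vs C) = 6
max payoff 6 at {R}

BR_2 = {R}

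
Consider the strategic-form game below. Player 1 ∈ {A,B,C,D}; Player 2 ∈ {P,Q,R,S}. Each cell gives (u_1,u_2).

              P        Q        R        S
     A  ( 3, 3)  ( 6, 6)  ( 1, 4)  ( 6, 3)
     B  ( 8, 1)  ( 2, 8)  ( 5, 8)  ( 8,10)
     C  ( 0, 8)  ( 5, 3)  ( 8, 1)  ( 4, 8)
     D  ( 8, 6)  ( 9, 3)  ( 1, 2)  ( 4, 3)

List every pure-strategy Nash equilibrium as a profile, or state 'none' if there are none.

(A,P): not NE [P1→D gives 8>3; P2→Q gives 6>3]
(A,Q): not NE [P1→D gives 9>6]
(A,R): not NE [P1→C gives 8>1; P2→Q gives 6>4]
(A,S): not NE [P1→B gives 8>6; P2→Q gives 6>3]
(B,P): not NE [P2→S gives 10>1]
(B,Q): not NE [P1→D gives 9>2; P2→S gives 10>8]
(B,R): not NE [P1→C gives 8>5; P2→S gives 10>8]
(B,S): NE
(C,P): not NE [P1→D gives 8>0]
(C,Q): not NE [P1→D gives 9>5; P2→S gives 8>3]
(C,R): not NE [P2→S gives 8>1]
(C,S): not NE [P1→B gives 8>4]
(D,P): NE
(D,Q): not NE [P2→P gives 6>3]
(D,R): not NE [P1→C gives 8>1; P2→P gives 6>2]
(D,S): not NE [P1→B gives 8>4; P2→P gives 6>3]

NE set: (B,S), (D,P)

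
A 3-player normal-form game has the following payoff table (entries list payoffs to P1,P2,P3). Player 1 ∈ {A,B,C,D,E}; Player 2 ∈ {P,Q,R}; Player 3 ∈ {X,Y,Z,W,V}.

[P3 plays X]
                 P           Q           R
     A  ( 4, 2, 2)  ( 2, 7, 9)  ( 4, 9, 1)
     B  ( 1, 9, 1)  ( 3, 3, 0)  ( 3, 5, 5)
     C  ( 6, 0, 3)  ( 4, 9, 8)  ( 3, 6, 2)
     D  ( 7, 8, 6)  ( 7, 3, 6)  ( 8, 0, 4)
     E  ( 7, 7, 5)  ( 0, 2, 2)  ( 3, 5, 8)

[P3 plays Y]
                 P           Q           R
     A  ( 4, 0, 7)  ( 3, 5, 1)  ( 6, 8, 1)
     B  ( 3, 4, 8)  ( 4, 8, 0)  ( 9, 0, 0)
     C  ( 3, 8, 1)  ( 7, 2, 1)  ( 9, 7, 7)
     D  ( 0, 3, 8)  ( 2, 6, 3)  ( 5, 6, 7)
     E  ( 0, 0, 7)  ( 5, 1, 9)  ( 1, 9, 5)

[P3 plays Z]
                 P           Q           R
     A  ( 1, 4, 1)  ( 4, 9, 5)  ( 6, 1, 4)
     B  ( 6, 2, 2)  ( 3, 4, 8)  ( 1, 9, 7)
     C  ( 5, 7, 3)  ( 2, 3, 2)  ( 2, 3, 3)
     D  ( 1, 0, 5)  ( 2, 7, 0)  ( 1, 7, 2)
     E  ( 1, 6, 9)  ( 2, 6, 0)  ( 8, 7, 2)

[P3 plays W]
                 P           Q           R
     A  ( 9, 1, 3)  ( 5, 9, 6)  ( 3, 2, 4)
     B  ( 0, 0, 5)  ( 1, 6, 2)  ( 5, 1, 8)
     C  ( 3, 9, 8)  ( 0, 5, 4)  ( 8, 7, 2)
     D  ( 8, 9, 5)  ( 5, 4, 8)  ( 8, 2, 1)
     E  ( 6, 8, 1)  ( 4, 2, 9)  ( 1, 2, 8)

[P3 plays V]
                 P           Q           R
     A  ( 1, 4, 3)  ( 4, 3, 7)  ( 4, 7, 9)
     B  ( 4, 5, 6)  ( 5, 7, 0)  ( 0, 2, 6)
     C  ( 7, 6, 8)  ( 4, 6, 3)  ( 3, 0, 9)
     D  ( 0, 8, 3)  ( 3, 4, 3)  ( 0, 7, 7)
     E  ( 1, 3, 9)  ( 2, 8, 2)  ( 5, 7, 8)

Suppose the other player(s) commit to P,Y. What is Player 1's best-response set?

u_1(A vs P,Y) = 4
u_1(B vs P,Y) = 3
u_1(C vs P,Y) = 3
u_1(D vs P,Y) = 0
u_1(E vs P,Y) = 0
max payoff 4 at {A}

BR_1 = {A}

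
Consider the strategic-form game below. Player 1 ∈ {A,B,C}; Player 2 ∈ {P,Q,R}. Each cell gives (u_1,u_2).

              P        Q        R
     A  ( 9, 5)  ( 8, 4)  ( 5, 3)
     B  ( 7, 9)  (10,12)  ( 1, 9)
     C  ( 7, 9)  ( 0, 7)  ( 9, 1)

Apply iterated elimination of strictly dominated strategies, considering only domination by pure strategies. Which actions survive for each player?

Survivors P1:{A,B} P2:{P,Q}

P2 drop R (Q beats it: A:4>3 B:12>9 C:7>1)
P1 drop C (A beats it: P:9>7 Q:8>0)
P1→{A,B} P2→{P,Q}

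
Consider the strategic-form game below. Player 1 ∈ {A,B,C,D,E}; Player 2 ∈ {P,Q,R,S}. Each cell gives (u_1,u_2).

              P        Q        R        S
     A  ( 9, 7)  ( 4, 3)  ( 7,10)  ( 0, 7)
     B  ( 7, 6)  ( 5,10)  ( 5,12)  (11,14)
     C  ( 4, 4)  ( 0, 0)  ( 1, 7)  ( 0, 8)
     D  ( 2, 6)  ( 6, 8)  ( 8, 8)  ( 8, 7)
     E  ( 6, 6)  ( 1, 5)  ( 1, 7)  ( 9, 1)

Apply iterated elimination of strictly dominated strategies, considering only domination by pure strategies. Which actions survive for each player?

P1 drop C (B beats it: P:7>4 Q:5>0 R:5>1 S:11>0)
P1 drop E (B beats it: P:7>6 Q:5>1 R:5>1 S:11>9)
P2 drop P (R beats it: A:10>7 B:12>6 D:8>6)
P1 drop A (D beats it: Q:6>4 R:8>7 S:8>0)
P1→{B,D} P2→{Q,R,S}

Remaining: P1:{B,D} P2:{Q,R,S}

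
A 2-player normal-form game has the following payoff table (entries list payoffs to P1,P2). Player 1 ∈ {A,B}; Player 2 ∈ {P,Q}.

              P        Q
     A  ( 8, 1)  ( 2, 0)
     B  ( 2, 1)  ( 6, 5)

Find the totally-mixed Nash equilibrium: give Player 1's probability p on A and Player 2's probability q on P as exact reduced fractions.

P1 indiff ⇒ q·8+(1-q)·2 = q·2+(1-q)·6 ⇒ q(6) = (1-q)(4) ⇒ q = 2/5
P2 indiff ⇒ p·1+(1-p)·1 = p·0+(1-p)·5 ⇒ p(1) = (1-p)(4) ⇒ p = 4/5

(p,q) = (4/5, 2/5)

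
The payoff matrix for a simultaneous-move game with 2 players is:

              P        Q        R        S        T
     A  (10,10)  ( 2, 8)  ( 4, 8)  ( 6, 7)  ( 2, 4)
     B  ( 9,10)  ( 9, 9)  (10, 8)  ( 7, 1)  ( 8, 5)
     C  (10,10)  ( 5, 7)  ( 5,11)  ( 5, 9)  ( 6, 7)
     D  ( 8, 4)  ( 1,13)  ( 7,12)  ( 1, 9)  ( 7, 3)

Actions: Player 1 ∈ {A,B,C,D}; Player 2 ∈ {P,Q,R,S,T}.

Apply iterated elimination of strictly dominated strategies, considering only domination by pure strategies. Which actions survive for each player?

Remaining: P1:{A,B,C} P2:{P,R}

P1 drop D (B beats it: P:9>8 Q:9>1 R:10>7 S:7>1 T:8>7)
P2 drop Q (P beats it: A:10>8 B:10>9 C:10>7)
P2 drop S (P beats it: A:10>7 B:10>1 C:10>9)
P2 drop T (P beats it: A:10>4 B:10>5 C:10>7)
P1→{A,B,C} P2→{P,R}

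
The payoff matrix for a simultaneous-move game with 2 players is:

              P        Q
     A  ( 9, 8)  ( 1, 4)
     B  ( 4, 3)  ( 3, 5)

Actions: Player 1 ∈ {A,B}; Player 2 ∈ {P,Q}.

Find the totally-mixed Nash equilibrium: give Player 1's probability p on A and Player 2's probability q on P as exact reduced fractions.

P1 indiff ⇒ q·9+(1-q)·1 = q·4+(1-q)·3 ⇒ q(5) = (1-q)(2) ⇒ q = 2/7
P2 indiff ⇒ p·8+(1-p)·3 = p·4+(1-p)·5 ⇒ p(4) = (1-p)(2) ⇒ p = 1/3

P1 mixes 1/3 on A; P2 mixes 2/7 on P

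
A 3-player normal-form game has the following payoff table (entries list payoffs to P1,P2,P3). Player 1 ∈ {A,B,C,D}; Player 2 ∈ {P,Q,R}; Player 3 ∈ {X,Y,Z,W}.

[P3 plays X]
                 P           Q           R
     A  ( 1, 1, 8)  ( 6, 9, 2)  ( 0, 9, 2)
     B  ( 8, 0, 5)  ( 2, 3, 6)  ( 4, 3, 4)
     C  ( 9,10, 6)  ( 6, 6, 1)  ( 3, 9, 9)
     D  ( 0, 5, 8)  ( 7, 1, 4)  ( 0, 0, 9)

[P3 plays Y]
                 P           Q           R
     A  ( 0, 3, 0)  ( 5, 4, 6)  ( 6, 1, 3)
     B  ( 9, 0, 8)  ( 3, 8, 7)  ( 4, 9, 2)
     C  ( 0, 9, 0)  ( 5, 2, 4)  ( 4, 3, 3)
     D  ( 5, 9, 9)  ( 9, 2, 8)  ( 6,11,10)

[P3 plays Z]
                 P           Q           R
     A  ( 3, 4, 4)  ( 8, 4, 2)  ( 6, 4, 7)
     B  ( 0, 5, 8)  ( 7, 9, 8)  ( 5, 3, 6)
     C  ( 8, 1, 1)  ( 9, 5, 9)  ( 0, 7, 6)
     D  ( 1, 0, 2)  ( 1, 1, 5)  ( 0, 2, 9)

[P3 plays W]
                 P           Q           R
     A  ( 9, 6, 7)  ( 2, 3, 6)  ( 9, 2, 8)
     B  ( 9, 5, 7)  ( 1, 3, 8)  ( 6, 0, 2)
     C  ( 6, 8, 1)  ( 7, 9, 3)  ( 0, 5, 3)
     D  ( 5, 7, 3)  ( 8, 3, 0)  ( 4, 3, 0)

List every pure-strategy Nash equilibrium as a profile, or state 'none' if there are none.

(A,P,X): not NE [P1→C gives 9>1; P2→R gives 9>1]
(A,P,Y): not NE [P1→B gives 9>0; P2→Q gives 4>3; P3→X gives 8>0]
(A,P,Z): not NE [P1→C gives 8>3; P3→X gives 8>4]
(A,P,W): not NE [P3→X gives 8>7]
(A,Q,X): not NE [P1→D gives 7>6; P3→W gives 6>2]
(A,Q,Y): not NE [P1→D gives 9>5]
(A,Q,Z): not NE [P1→C gives 9>8; P3→W gives 6>2]
(A,Q,W): not NE [P1→D gives 8>2; P2→P gives 6>3]
(A,R,X): not NE [P1→B gives 4>0; P3→W gives 8>2]
(A,R,Y): not NE [P2→Q gives 4>1; P3→W gives 8>3]
(A,R,Z): not NE [P3→W gives 8>7]
(A,R,W): not NE [P2→P gives 6>2]
(B,P,X): not NE [P1→C gives 9>8; P2→R gives 3>0; P3→Z gives 8>5]
(B,P,Y): not NE [P2→R gives 9>0]
(B,P,Z): not NE [P1→C gives 8>0; P2→Q gives 9>5]
(B,P,W): not NE [P3→Z gives 8>7]
(B,Q,X): not NE [P1→D gives 7>2; P3→W gives 8>6]
(B,Q,Y): not NE [P1→D gives 9>3; P2→R gives 9>8; P3→W gives 8>7]
(B,Q,Z): not NE [P1→C gives 9>7]
(B,Q,W): not NE [P1→D gives 8>1; P2→P gives 5>3]
(B,R,X): not NE [P3→Z gives 6>4]
(B,R,Y): not NE [P1→D gives 6>4; P3→Z gives 6>2]
(B,R,Z): not NE [P1→A gives 6>5; P2→Q gives 9>3]
(B,R,W): not NE [P1→A gives 9>6; P2→P gives 5>0; P3→Z gives 6>2]
(C,P,X): NE
(C,P,Y): not NE [P1→B gives 9>0; P3→X gives 6>0]
(C,P,Z): not NE [P2→R gives 7>1; P3→X gives 6>1]
(C,P,W): not NE [P1→B gives 9>6; P2→Q gives 9>8; P3→X gives 6>1]
(C,Q,X): not NE [P1→D gives 7>6; P2→P gives 10>6; P3→Z gives 9>1]
(C,Q,Y): not NE [P1→D gives 9>5; P2→P gives 9>2; P3→Z gives 9>4]
(C,Q,Z): not NE [P2→R gives 7>5]
(C,Q,W): not NE [P1→D gives 8>7; P3→Z gives 9>3]
(C,R,X): not NE [P1→B gives 4>3; P2→P gives 10>9]
(C,R,Y): not NE [P1→D gives 6>4; P2→P gives 9>3; P3→X gives 9>3]
(C,R,Z): not NE [P1→A gives 6>0; P3→X gives 9>6]
(C,R,W): not NE [P1→A gives 9>0; P2→Q gives 9>5; P3→X gives 9>3]
(D,P,X): not NE [P1→C gives 9>0; P3→Y gives 9>8]
(D,P,Y): not NE [P1→B gives 9>5; P2→R gives 11>9]
(D,P,Z): not NE [P1→C gives 8>1; P2→R gives 2>0; P3→Y gives 9>2]
(D,P,W): not NE [P1→B gives 9>5; P3→Y gives 9>3]
(D,Q,X): not NE [P2→P gives 5>1; P3→Y gives 8>4]
(D,Q,Y): not NE [P2→R gives 11>2]
(D,Q,Z): not NE [P1→C gives 9>1; P2→R gives 2>1; P3→Y gives 8>5]
(D,Q,W): not NE [P2→P gives 7>3; P3→Y gives 8>0]
(D,R,X): not NE [P1→B gives 4>0; P2→P gives 5>0; P3→Y gives 10>9]
(D,R,Y): NE
(D,R,Z): not NE [P1→A gives 6>0; P3→Y gives 10>9]
(D,R,W): not NE [P1→A gives 9>4; P2→P gives 7>3; P3→Y gives 10>0]

NE set: (C,P,X), (D,R,Y)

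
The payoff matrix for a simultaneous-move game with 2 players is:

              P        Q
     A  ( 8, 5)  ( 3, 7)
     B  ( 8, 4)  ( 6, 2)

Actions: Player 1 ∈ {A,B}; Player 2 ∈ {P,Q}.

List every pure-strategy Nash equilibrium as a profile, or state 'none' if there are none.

NE set: (B,P)

(A,P): not NE [P2→Q gives 7>5]
(A,Q): not NE [P1→B gives 6>3]
(B,P): NE
(B,Q): not NE [P2→P gives 4>2]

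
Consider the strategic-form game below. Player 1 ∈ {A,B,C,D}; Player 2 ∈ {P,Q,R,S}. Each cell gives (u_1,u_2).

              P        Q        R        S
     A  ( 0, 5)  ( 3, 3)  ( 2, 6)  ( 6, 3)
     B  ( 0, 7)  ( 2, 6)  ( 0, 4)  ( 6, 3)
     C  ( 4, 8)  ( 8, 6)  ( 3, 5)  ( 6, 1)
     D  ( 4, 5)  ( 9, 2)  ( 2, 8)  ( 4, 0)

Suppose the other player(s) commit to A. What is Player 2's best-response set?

P2 best: {R}

u_2(P vs A) = 5
u_2(Q vs A) = 3
u_2(R vs A) = 6
u_2(S vs A) = 3
max payoff 6 at {R}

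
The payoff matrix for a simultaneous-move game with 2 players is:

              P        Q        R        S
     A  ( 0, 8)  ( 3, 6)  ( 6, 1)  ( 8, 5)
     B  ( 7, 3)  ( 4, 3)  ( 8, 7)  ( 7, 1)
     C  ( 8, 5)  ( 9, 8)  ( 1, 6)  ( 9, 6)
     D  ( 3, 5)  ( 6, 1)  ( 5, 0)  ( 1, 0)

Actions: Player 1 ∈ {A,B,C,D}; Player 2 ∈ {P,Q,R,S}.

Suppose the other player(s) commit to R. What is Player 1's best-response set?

u_1(A vs R) = 6
u_1(B vs R) = 8
u_1(C vs R) = 1
u_1(D vs R) = 5
max payoff 8 at {B}

BR_1 = {B}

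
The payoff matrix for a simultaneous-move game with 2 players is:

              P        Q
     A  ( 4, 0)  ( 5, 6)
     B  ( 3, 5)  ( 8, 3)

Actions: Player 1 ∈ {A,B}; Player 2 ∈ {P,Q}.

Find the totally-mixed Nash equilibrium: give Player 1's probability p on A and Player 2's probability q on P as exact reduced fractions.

(p,q) = (1/4, 3/4)

P1 indiff ⇒ q·4+(1-q)·5 = q·3+(1-q)·8 ⇒ q(1) = (1-q)(3) ⇒ q = 3/4
P2 indiff ⇒ p·0+(1-p)·5 = p·6+(1-p)·3 ⇒ p(-6) = (1-p)(-2) ⇒ p = 1/4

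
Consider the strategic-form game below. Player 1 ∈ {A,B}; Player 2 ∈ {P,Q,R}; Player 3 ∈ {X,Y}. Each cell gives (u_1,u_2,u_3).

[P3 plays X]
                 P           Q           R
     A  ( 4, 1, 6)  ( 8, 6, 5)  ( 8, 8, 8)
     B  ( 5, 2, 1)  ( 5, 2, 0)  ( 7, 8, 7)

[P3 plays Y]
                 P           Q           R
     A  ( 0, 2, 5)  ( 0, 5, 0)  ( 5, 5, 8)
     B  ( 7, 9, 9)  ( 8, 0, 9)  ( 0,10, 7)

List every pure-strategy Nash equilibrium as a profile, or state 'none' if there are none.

PSNE = {(A,R,X), (A,R,Y)}

(A,P,X): not NE [P1→B gives 5>4; P2→R gives 8>1]
(A,P,Y): not NE [P1→B gives 7>0; P2→R gives 5>2; P3→X gives 6>5]
(A,Q,X): not NE [P2→R gives 8>6]
(A,Q,Y): not NE [P1→B gives 8>0; P3→X gives 5>0]
(A,R,X): NE
(A,R,Y): NE
(B,P,X): not NE [P2→R gives 8>2; P3→Y gives 9>1]
(B,P,Y): not NE [P2→R gives 10>9]
(B,Q,X): not NE [P1→A gives 8>5; P2→R gives 8>2; P3→Y gives 9>0]
(B,Q,Y): not NE [P2→R gives 10>0]
(B,R,X): not NE [P1→A gives 8>7]
(B,R,Y): not NE [P1→A gives 5>0]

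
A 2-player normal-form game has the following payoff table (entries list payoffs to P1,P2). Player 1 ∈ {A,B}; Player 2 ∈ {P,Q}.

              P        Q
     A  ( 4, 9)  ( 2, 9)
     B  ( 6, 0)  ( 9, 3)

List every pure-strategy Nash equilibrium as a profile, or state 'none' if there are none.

PSNE = {(B,Q)}

(A,P): not NE [P1→B gives 6>4]
(A,Q): not NE [P1→B gives 9>2]
(B,P): not NE [P2→Q gives 3>0]
(B,Q): NE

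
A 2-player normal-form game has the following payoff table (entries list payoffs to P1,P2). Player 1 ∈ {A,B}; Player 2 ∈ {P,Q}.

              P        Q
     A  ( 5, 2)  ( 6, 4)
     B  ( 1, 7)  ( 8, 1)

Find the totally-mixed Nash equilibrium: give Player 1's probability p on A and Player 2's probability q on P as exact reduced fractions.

P1 mixes 3/4 on A; P2 mixes 1/3 on P

P1 indiff ⇒ q·5+(1-q)·6 = q·1+(1-q)·8 ⇒ q(4) = (1-q)(2) ⇒ q = 1/3
P2 indiff ⇒ p·2+(1-p)·7 = p·4+(1-p)·1 ⇒ p(-2) = (1-p)(-6) ⇒ p = 3/4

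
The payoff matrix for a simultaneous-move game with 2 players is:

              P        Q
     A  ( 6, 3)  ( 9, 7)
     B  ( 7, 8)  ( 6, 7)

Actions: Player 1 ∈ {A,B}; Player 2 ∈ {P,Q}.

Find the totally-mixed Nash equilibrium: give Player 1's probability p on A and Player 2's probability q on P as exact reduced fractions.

P1 indiff ⇒ q·6+(1-q)·9 = q·7+(1-q)·6 ⇒ q(-1) = (1-q)(-3) ⇒ q = 3/4
P2 indiff ⇒ p·3+(1-p)·8 = p·7+(1-p)·7 ⇒ p(-4) = (1-p)(-1) ⇒ p = 1/5

(p,q) = (1/5, 3/4)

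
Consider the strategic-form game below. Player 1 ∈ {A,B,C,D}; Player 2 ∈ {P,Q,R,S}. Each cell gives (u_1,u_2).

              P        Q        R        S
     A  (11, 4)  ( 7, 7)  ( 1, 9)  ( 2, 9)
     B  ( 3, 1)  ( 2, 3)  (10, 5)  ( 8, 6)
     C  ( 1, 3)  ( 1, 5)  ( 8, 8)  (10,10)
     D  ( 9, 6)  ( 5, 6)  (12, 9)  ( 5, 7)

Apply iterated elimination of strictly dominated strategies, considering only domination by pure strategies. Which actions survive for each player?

Survivors P1:{B,C,D} P2:{R,S}

P2 drop P (R beats it: A:9>4 B:5>1 C:8>3 D:9>6)
P2 drop Q (R beats it: A:9>7 B:5>3 C:8>5 D:9>6)
P1 drop A (B beats it: R:10>1 S:8>2)
P1→{B,C,D} P2→{R,S}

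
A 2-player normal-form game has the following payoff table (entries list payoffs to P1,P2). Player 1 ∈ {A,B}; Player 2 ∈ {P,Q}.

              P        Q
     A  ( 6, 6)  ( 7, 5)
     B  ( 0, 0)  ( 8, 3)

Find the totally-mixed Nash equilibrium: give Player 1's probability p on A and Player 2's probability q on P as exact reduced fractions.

P1 indiff ⇒ q·6+(1-q)·7 = q·0+(1-q)·8 ⇒ q(6) = (1-q)(1) ⇒ q = 1/7
P2 indiff ⇒ p·6+(1-p)·0 = p·5+(1-p)·3 ⇒ p(1) = (1-p)(3) ⇒ p = 3/4

p=3/4, q=1/7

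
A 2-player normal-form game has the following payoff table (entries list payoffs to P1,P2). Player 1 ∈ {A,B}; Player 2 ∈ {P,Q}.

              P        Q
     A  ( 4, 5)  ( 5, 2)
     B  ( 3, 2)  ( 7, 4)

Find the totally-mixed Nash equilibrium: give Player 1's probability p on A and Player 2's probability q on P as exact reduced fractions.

P1 indiff ⇒ q·4+(1-q)·5 = q·3+(1-q)·7 ⇒ q(1) = (1-q)(2) ⇒ q = 2/3
P2 indiff ⇒ p·5+(1-p)·2 = p·2+(1-p)·4 ⇒ p(3) = (1-p)(2) ⇒ p = 2/5

p=2/5, q=2/3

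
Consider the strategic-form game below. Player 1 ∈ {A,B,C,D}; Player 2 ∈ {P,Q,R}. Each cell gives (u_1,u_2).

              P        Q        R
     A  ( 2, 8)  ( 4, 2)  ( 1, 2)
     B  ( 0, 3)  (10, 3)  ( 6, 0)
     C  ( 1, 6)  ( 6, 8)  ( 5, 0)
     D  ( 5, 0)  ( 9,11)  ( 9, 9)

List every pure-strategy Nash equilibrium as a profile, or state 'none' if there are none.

(A,P): not NE [P1→D gives 5>2]
(A,Q): not NE [P1→B gives 10>4; P2→P gives 8>2]
(A,R): not NE [P1→D gives 9>1; P2→P gives 8>2]
(B,P): not NE [P1→D gives 5>0]
(B,Q): NE
(B,R): not NE [P1→D gives 9>6; P2→Q gives 3>0]
(C,P): not NE [P1→D gives 5>1; P2→Q gives 8>6]
(C,Q): not NE [P1→B gives 10>6]
(C,R): not NE [P1→D gives 9>5; P2→Q gives 8>0]
(D,P): not NE [P2→Q gives 11>0]
(D,Q): not NE [P1→B gives 10>9]
(D,R): not NE [P2→Q gives 11>9]

Nash profiles: (B,Q)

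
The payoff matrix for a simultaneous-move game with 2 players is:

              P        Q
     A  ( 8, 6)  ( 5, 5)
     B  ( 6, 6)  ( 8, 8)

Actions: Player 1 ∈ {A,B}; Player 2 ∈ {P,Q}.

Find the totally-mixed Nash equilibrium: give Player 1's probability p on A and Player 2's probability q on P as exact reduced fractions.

P1 indiff ⇒ q·8+(1-q)·5 = q·6+(1-q)·8 ⇒ q(2) = (1-q)(3) ⇒ q = 3/5
P2 indiff ⇒ p·6+(1-p)·6 = p·5+(1-p)·8 ⇒ p(1) = (1-p)(2) ⇒ p = 2/3

p=2/3, q=3/5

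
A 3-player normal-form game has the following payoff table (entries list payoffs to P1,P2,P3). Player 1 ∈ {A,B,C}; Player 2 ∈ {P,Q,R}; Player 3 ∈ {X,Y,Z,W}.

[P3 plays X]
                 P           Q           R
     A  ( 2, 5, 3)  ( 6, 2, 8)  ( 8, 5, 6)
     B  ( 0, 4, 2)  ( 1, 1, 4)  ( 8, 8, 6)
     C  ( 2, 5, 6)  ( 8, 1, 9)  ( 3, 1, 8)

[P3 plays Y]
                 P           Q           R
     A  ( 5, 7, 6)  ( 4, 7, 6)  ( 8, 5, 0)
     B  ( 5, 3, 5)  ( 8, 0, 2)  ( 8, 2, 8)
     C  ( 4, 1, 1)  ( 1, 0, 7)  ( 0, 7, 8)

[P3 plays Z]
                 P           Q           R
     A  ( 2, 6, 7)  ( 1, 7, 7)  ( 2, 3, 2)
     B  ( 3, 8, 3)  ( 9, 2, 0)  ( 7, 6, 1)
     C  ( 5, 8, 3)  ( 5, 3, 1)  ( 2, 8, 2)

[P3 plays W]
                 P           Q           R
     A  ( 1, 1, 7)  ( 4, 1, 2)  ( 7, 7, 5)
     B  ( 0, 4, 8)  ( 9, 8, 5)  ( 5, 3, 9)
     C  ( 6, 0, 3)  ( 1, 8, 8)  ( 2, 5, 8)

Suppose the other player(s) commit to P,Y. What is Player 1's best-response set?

argmax u_1 = {A,B}

u_1(A vs P,Y) = 5
u_1(B vs P,Y) = 5
u_1(C vs P,Y) = 4
max payoff 5 at {A,B}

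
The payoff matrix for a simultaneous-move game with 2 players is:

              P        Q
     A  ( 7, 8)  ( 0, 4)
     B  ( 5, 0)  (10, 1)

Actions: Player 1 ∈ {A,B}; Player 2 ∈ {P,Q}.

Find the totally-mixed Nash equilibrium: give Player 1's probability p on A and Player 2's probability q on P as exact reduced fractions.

P1 indiff ⇒ q·7+(1-q)·0 = q·5+(1-q)·10 ⇒ q(2) = (1-q)(10) ⇒ q = 5/6
P2 indiff ⇒ p·8+(1-p)·0 = p·4+(1-p)·1 ⇒ p(4) = (1-p)(1) ⇒ p = 1/5

p=1/5, q=5/6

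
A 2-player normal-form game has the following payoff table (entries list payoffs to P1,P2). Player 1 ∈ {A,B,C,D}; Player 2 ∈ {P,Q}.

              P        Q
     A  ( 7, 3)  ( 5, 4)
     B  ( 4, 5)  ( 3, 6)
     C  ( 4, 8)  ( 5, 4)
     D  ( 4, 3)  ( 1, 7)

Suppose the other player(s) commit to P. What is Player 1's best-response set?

u_1(A vs P) = 7
u_1(B vs P) = 4
u_1(C vs P) = 4
u_1(D vs P) = 4
max payoff 7 at {A}

P1 best: {A}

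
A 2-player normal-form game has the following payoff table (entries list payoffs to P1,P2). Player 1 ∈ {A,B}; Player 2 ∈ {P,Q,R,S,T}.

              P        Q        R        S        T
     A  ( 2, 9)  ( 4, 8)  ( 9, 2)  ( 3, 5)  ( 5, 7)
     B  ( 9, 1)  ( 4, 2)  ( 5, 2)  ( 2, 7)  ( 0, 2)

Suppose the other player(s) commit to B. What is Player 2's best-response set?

BR_2 = {S}

u_2(P vs B) = 1
u_2(Q vs B) = 2
u_2(R vs B) = 2
u_2(S vs B) = 7
u_2(T vs B) = 2
max payoff 7 at {S}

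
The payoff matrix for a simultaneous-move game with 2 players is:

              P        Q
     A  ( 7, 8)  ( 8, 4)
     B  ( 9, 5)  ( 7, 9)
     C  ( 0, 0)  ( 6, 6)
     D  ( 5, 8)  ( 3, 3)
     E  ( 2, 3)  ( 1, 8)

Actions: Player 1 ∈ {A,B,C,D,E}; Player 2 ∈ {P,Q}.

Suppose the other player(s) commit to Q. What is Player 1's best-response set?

argmax u_1 = {A}

u_1(A vs Q) = 8
u_1(B vs Q) = 7
u_1(C vs Q) = 6
u_1(D vs Q) = 3
u_1(E vs Q) = 1
max payoff 8 at {A}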